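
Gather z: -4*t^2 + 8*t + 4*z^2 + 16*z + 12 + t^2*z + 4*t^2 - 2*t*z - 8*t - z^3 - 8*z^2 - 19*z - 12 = -z^3 - 4*z^2 + z*(t^2 - 2*t - 3)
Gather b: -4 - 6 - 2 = -12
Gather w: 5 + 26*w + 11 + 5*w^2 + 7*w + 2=5*w^2 + 33*w + 18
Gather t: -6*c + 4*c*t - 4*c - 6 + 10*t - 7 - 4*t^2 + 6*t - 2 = -10*c - 4*t^2 + t*(4*c + 16) - 15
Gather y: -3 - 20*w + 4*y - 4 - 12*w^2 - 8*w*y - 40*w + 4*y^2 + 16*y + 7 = -12*w^2 - 60*w + 4*y^2 + y*(20 - 8*w)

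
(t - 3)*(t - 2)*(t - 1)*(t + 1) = t^4 - 5*t^3 + 5*t^2 + 5*t - 6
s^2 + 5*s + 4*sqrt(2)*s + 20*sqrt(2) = (s + 5)*(s + 4*sqrt(2))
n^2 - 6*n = n*(n - 6)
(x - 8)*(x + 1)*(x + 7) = x^3 - 57*x - 56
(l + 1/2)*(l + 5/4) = l^2 + 7*l/4 + 5/8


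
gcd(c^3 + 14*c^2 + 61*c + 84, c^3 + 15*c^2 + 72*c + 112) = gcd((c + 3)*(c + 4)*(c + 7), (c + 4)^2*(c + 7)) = c^2 + 11*c + 28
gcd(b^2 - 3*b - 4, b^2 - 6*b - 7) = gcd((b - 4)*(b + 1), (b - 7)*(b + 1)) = b + 1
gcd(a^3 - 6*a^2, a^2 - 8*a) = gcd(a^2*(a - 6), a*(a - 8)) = a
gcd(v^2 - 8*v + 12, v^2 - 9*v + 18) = v - 6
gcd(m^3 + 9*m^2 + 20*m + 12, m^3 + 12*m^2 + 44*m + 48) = m^2 + 8*m + 12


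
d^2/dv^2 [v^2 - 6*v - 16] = 2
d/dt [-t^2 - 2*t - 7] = -2*t - 2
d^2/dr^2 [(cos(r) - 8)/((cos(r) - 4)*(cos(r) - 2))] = (26*(1 - cos(r)^2)^2 - cos(r)^5 - 94*cos(r)^3 - 12*cos(r)^2 + 560*cos(r) - 378)/((cos(r) - 4)^3*(cos(r) - 2)^3)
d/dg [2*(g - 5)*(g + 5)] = 4*g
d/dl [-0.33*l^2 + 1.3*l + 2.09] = 1.3 - 0.66*l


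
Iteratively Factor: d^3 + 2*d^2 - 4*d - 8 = (d + 2)*(d^2 - 4) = (d - 2)*(d + 2)*(d + 2)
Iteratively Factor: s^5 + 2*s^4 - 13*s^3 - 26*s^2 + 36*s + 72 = (s + 3)*(s^4 - s^3 - 10*s^2 + 4*s + 24) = (s - 3)*(s + 3)*(s^3 + 2*s^2 - 4*s - 8) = (s - 3)*(s - 2)*(s + 3)*(s^2 + 4*s + 4) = (s - 3)*(s - 2)*(s + 2)*(s + 3)*(s + 2)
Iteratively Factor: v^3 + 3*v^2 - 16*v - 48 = (v + 4)*(v^2 - v - 12) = (v + 3)*(v + 4)*(v - 4)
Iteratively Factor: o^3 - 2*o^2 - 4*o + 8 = (o - 2)*(o^2 - 4) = (o - 2)*(o + 2)*(o - 2)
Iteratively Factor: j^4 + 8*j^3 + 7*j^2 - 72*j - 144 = (j - 3)*(j^3 + 11*j^2 + 40*j + 48) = (j - 3)*(j + 3)*(j^2 + 8*j + 16) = (j - 3)*(j + 3)*(j + 4)*(j + 4)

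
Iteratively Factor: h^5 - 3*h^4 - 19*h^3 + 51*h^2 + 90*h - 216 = (h - 4)*(h^4 + h^3 - 15*h^2 - 9*h + 54) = (h - 4)*(h - 2)*(h^3 + 3*h^2 - 9*h - 27) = (h - 4)*(h - 3)*(h - 2)*(h^2 + 6*h + 9) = (h - 4)*(h - 3)*(h - 2)*(h + 3)*(h + 3)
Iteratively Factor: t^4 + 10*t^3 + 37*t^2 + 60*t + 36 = (t + 3)*(t^3 + 7*t^2 + 16*t + 12) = (t + 3)^2*(t^2 + 4*t + 4) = (t + 2)*(t + 3)^2*(t + 2)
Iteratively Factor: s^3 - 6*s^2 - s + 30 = (s + 2)*(s^2 - 8*s + 15) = (s - 3)*(s + 2)*(s - 5)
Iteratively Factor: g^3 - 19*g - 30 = (g + 2)*(g^2 - 2*g - 15) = (g + 2)*(g + 3)*(g - 5)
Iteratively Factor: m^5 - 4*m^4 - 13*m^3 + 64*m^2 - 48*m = (m - 4)*(m^4 - 13*m^2 + 12*m) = m*(m - 4)*(m^3 - 13*m + 12) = m*(m - 4)*(m - 3)*(m^2 + 3*m - 4) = m*(m - 4)*(m - 3)*(m + 4)*(m - 1)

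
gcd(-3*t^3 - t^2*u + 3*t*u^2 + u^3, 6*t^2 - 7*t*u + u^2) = t - u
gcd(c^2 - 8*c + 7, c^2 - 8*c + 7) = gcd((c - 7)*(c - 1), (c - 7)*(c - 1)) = c^2 - 8*c + 7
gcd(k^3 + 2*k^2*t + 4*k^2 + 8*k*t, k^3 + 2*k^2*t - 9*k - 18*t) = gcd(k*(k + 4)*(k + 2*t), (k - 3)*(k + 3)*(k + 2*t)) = k + 2*t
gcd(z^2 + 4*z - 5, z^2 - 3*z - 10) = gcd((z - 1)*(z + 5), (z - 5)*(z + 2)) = 1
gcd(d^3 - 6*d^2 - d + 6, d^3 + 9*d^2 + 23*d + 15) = d + 1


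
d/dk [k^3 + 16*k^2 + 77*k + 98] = 3*k^2 + 32*k + 77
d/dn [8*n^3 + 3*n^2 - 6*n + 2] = 24*n^2 + 6*n - 6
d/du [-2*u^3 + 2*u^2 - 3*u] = -6*u^2 + 4*u - 3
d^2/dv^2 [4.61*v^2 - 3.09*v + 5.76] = 9.22000000000000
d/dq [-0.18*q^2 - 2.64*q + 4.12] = -0.36*q - 2.64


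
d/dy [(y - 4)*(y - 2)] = 2*y - 6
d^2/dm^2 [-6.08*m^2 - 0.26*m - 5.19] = -12.1600000000000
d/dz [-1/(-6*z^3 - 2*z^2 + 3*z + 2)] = (-18*z^2 - 4*z + 3)/(6*z^3 + 2*z^2 - 3*z - 2)^2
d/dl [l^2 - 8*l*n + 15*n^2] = 2*l - 8*n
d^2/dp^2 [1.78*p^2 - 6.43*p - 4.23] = 3.56000000000000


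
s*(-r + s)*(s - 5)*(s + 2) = -r*s^3 + 3*r*s^2 + 10*r*s + s^4 - 3*s^3 - 10*s^2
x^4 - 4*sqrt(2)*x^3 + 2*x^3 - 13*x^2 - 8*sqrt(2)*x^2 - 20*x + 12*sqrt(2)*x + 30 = (x - 1)*(x + 3)*(x - 5*sqrt(2))*(x + sqrt(2))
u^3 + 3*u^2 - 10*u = u*(u - 2)*(u + 5)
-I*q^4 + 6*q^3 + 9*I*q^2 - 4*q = q*(q + I)*(q + 4*I)*(-I*q + 1)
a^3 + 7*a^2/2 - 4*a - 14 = (a - 2)*(a + 2)*(a + 7/2)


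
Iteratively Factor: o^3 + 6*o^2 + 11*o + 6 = (o + 2)*(o^2 + 4*o + 3) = (o + 2)*(o + 3)*(o + 1)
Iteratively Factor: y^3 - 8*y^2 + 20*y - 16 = (y - 2)*(y^2 - 6*y + 8) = (y - 4)*(y - 2)*(y - 2)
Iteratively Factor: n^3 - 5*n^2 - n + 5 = (n + 1)*(n^2 - 6*n + 5) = (n - 5)*(n + 1)*(n - 1)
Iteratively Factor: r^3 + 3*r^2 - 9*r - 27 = (r + 3)*(r^2 - 9) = (r + 3)^2*(r - 3)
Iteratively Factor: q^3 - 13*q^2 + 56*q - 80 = (q - 5)*(q^2 - 8*q + 16) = (q - 5)*(q - 4)*(q - 4)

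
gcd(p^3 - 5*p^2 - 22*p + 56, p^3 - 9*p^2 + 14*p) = p^2 - 9*p + 14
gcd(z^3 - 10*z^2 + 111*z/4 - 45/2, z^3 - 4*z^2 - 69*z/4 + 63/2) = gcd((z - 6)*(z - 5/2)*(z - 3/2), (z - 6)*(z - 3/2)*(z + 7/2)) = z^2 - 15*z/2 + 9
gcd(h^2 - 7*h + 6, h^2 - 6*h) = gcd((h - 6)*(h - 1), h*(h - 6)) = h - 6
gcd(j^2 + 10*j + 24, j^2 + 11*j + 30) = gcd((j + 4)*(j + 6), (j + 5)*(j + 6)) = j + 6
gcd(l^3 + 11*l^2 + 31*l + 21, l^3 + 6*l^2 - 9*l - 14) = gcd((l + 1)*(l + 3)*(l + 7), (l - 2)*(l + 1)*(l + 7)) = l^2 + 8*l + 7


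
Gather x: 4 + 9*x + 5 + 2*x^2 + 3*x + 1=2*x^2 + 12*x + 10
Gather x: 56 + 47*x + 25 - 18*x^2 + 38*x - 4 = -18*x^2 + 85*x + 77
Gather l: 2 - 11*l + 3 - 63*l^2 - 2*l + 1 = -63*l^2 - 13*l + 6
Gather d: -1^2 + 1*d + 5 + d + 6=2*d + 10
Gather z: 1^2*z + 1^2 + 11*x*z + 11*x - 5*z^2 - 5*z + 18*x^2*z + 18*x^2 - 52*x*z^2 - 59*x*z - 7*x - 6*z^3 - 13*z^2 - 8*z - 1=18*x^2 + 4*x - 6*z^3 + z^2*(-52*x - 18) + z*(18*x^2 - 48*x - 12)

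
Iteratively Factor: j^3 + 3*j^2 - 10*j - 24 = (j + 2)*(j^2 + j - 12) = (j + 2)*(j + 4)*(j - 3)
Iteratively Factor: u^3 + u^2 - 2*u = (u + 2)*(u^2 - u) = u*(u + 2)*(u - 1)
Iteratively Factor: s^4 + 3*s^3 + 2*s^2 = (s)*(s^3 + 3*s^2 + 2*s) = s*(s + 2)*(s^2 + s) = s^2*(s + 2)*(s + 1)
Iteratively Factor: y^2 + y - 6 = (y + 3)*(y - 2)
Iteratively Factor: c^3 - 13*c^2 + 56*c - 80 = (c - 5)*(c^2 - 8*c + 16) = (c - 5)*(c - 4)*(c - 4)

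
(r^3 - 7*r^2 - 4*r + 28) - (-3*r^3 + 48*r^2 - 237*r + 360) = 4*r^3 - 55*r^2 + 233*r - 332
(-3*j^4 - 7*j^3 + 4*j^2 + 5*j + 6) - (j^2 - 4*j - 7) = -3*j^4 - 7*j^3 + 3*j^2 + 9*j + 13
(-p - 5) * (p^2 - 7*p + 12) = -p^3 + 2*p^2 + 23*p - 60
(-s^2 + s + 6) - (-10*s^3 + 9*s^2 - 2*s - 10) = 10*s^3 - 10*s^2 + 3*s + 16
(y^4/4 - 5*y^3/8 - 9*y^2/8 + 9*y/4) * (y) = y^5/4 - 5*y^4/8 - 9*y^3/8 + 9*y^2/4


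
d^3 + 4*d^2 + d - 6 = (d - 1)*(d + 2)*(d + 3)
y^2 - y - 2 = (y - 2)*(y + 1)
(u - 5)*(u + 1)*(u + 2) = u^3 - 2*u^2 - 13*u - 10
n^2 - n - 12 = (n - 4)*(n + 3)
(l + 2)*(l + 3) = l^2 + 5*l + 6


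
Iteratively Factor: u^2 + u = (u + 1)*(u)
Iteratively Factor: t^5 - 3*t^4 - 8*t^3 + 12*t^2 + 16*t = (t - 4)*(t^4 + t^3 - 4*t^2 - 4*t) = (t - 4)*(t - 2)*(t^3 + 3*t^2 + 2*t) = (t - 4)*(t - 2)*(t + 1)*(t^2 + 2*t) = (t - 4)*(t - 2)*(t + 1)*(t + 2)*(t)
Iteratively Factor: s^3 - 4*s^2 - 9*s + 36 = (s + 3)*(s^2 - 7*s + 12) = (s - 4)*(s + 3)*(s - 3)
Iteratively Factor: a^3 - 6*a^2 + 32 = (a - 4)*(a^2 - 2*a - 8) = (a - 4)*(a + 2)*(a - 4)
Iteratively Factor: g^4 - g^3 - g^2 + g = (g + 1)*(g^3 - 2*g^2 + g) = (g - 1)*(g + 1)*(g^2 - g) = (g - 1)^2*(g + 1)*(g)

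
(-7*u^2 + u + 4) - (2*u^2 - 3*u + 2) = -9*u^2 + 4*u + 2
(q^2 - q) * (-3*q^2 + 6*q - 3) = -3*q^4 + 9*q^3 - 9*q^2 + 3*q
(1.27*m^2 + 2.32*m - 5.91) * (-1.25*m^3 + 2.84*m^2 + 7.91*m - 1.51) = -1.5875*m^5 + 0.7068*m^4 + 24.022*m^3 - 0.350899999999999*m^2 - 50.2513*m + 8.9241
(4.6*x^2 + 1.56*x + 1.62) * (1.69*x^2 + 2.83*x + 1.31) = 7.774*x^4 + 15.6544*x^3 + 13.1786*x^2 + 6.6282*x + 2.1222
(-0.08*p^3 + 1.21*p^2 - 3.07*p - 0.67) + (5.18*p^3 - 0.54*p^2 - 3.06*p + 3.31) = 5.1*p^3 + 0.67*p^2 - 6.13*p + 2.64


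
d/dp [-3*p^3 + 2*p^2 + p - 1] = -9*p^2 + 4*p + 1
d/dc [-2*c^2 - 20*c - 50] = -4*c - 20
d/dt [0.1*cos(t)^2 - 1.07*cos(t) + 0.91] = (1.07 - 0.2*cos(t))*sin(t)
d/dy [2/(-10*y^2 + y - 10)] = 2*(20*y - 1)/(10*y^2 - y + 10)^2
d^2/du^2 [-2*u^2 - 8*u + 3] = -4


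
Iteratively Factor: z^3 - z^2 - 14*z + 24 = (z + 4)*(z^2 - 5*z + 6) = (z - 2)*(z + 4)*(z - 3)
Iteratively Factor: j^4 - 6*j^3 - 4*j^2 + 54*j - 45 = (j - 3)*(j^3 - 3*j^2 - 13*j + 15) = (j - 3)*(j - 1)*(j^2 - 2*j - 15) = (j - 3)*(j - 1)*(j + 3)*(j - 5)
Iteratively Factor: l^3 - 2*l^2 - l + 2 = (l - 1)*(l^2 - l - 2) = (l - 2)*(l - 1)*(l + 1)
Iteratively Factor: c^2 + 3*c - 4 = (c + 4)*(c - 1)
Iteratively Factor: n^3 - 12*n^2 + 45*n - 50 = (n - 2)*(n^2 - 10*n + 25) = (n - 5)*(n - 2)*(n - 5)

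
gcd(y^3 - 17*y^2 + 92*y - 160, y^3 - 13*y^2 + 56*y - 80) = y^2 - 9*y + 20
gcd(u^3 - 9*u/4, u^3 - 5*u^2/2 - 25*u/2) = u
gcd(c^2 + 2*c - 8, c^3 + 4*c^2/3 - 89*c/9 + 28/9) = c + 4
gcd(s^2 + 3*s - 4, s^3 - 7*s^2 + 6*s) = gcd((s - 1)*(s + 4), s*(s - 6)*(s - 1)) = s - 1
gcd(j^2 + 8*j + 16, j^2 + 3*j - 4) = j + 4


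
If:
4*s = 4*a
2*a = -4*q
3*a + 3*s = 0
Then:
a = 0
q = 0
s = 0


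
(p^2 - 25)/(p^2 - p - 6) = (25 - p^2)/(-p^2 + p + 6)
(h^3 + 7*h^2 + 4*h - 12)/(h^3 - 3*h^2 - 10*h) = (h^2 + 5*h - 6)/(h*(h - 5))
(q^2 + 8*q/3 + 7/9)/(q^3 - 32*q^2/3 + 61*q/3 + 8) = (q + 7/3)/(q^2 - 11*q + 24)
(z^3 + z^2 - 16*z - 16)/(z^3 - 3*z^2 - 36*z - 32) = (z - 4)/(z - 8)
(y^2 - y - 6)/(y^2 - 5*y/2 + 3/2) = 2*(y^2 - y - 6)/(2*y^2 - 5*y + 3)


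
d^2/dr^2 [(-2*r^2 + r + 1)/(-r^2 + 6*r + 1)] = 2*(11*r^3 + 3*r^2 + 15*r - 29)/(r^6 - 18*r^5 + 105*r^4 - 180*r^3 - 105*r^2 - 18*r - 1)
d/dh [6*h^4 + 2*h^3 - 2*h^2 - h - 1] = 24*h^3 + 6*h^2 - 4*h - 1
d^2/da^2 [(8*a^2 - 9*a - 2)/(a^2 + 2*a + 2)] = 2*(-25*a^3 - 54*a^2 + 42*a + 64)/(a^6 + 6*a^5 + 18*a^4 + 32*a^3 + 36*a^2 + 24*a + 8)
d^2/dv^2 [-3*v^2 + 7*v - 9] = -6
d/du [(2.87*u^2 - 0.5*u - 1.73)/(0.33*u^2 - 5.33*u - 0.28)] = (-15.1321*u^2 - 0.4654*u - 9.0809)/(0.1089*u^4 - 3.5178*u^3 + 28.2241*u^2 + 2.9848*u + 0.0784)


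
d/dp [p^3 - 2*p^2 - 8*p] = 3*p^2 - 4*p - 8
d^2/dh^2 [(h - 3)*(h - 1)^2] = 6*h - 10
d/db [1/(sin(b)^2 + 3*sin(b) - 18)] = -(2*sin(b) + 3)*cos(b)/(sin(b)^2 + 3*sin(b) - 18)^2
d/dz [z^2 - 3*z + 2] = 2*z - 3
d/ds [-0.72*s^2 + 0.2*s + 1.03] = 0.2 - 1.44*s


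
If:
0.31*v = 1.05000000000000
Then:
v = 3.39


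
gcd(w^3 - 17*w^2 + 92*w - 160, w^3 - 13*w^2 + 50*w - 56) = w - 4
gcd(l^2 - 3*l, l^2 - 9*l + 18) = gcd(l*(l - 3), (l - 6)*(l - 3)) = l - 3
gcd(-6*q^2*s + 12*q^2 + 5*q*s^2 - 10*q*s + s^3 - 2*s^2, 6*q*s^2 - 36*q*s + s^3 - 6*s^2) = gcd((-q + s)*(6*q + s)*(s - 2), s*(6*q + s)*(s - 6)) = 6*q + s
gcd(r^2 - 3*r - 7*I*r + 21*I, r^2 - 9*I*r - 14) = r - 7*I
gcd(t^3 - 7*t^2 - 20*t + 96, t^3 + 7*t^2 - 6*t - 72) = t^2 + t - 12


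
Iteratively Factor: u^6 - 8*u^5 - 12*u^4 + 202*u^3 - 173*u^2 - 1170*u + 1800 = (u - 5)*(u^5 - 3*u^4 - 27*u^3 + 67*u^2 + 162*u - 360) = (u - 5)*(u + 4)*(u^4 - 7*u^3 + u^2 + 63*u - 90) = (u - 5)*(u - 2)*(u + 4)*(u^3 - 5*u^2 - 9*u + 45) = (u - 5)*(u - 3)*(u - 2)*(u + 4)*(u^2 - 2*u - 15) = (u - 5)*(u - 3)*(u - 2)*(u + 3)*(u + 4)*(u - 5)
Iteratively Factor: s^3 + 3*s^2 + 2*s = (s)*(s^2 + 3*s + 2) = s*(s + 2)*(s + 1)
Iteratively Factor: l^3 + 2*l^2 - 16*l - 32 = (l + 2)*(l^2 - 16) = (l - 4)*(l + 2)*(l + 4)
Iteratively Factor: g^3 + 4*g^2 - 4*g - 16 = (g + 4)*(g^2 - 4) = (g + 2)*(g + 4)*(g - 2)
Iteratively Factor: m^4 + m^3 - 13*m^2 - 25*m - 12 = (m + 3)*(m^3 - 2*m^2 - 7*m - 4) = (m - 4)*(m + 3)*(m^2 + 2*m + 1) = (m - 4)*(m + 1)*(m + 3)*(m + 1)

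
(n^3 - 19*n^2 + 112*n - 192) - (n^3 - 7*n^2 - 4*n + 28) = -12*n^2 + 116*n - 220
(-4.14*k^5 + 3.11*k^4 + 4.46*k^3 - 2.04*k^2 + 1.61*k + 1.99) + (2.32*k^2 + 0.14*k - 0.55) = -4.14*k^5 + 3.11*k^4 + 4.46*k^3 + 0.28*k^2 + 1.75*k + 1.44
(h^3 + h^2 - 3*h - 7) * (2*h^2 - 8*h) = 2*h^5 - 6*h^4 - 14*h^3 + 10*h^2 + 56*h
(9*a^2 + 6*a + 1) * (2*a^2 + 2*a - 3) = 18*a^4 + 30*a^3 - 13*a^2 - 16*a - 3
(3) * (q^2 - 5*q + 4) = 3*q^2 - 15*q + 12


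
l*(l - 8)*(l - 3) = l^3 - 11*l^2 + 24*l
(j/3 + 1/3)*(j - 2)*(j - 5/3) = j^3/3 - 8*j^2/9 - j/9 + 10/9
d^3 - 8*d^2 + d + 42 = (d - 7)*(d - 3)*(d + 2)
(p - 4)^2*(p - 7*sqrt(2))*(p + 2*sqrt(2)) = p^4 - 8*p^3 - 5*sqrt(2)*p^3 - 12*p^2 + 40*sqrt(2)*p^2 - 80*sqrt(2)*p + 224*p - 448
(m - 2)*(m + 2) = m^2 - 4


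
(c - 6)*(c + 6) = c^2 - 36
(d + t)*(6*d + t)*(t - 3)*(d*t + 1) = 6*d^3*t^2 - 18*d^3*t + 7*d^2*t^3 - 21*d^2*t^2 + 6*d^2*t - 18*d^2 + d*t^4 - 3*d*t^3 + 7*d*t^2 - 21*d*t + t^3 - 3*t^2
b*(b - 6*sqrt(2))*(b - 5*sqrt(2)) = b^3 - 11*sqrt(2)*b^2 + 60*b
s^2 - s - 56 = (s - 8)*(s + 7)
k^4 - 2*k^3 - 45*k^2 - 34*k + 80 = (k - 8)*(k - 1)*(k + 2)*(k + 5)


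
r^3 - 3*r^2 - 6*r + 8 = (r - 4)*(r - 1)*(r + 2)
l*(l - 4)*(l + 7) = l^3 + 3*l^2 - 28*l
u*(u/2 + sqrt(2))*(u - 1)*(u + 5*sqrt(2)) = u^4/2 - u^3/2 + 7*sqrt(2)*u^3/2 - 7*sqrt(2)*u^2/2 + 10*u^2 - 10*u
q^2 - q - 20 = (q - 5)*(q + 4)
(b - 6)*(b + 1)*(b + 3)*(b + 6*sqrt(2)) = b^4 - 2*b^3 + 6*sqrt(2)*b^3 - 21*b^2 - 12*sqrt(2)*b^2 - 126*sqrt(2)*b - 18*b - 108*sqrt(2)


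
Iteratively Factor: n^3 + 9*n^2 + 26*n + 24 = (n + 3)*(n^2 + 6*n + 8) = (n + 2)*(n + 3)*(n + 4)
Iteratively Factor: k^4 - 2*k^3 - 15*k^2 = (k)*(k^3 - 2*k^2 - 15*k) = k*(k + 3)*(k^2 - 5*k) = k*(k - 5)*(k + 3)*(k)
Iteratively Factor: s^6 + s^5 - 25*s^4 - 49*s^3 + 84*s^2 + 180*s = (s + 3)*(s^5 - 2*s^4 - 19*s^3 + 8*s^2 + 60*s) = (s - 2)*(s + 3)*(s^4 - 19*s^2 - 30*s) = (s - 5)*(s - 2)*(s + 3)*(s^3 + 5*s^2 + 6*s) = (s - 5)*(s - 2)*(s + 2)*(s + 3)*(s^2 + 3*s) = (s - 5)*(s - 2)*(s + 2)*(s + 3)^2*(s)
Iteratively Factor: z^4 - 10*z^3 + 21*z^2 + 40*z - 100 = (z - 2)*(z^3 - 8*z^2 + 5*z + 50) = (z - 5)*(z - 2)*(z^2 - 3*z - 10) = (z - 5)*(z - 2)*(z + 2)*(z - 5)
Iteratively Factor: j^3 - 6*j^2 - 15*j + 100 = (j - 5)*(j^2 - j - 20) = (j - 5)*(j + 4)*(j - 5)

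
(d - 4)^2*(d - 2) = d^3 - 10*d^2 + 32*d - 32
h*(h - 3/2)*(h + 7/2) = h^3 + 2*h^2 - 21*h/4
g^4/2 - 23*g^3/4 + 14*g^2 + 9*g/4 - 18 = (g/2 + 1/2)*(g - 8)*(g - 3)*(g - 3/2)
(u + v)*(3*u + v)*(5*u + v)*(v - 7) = 15*u^3*v - 105*u^3 + 23*u^2*v^2 - 161*u^2*v + 9*u*v^3 - 63*u*v^2 + v^4 - 7*v^3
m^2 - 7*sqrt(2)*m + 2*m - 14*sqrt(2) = (m + 2)*(m - 7*sqrt(2))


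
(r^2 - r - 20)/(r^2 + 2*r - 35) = (r + 4)/(r + 7)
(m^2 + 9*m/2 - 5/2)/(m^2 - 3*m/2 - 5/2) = (-2*m^2 - 9*m + 5)/(-2*m^2 + 3*m + 5)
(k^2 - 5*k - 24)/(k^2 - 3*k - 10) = (-k^2 + 5*k + 24)/(-k^2 + 3*k + 10)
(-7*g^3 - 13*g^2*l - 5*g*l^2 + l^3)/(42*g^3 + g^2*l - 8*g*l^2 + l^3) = (-g^2 - 2*g*l - l^2)/(6*g^2 + g*l - l^2)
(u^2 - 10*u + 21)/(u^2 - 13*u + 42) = (u - 3)/(u - 6)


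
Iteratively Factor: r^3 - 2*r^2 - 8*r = (r)*(r^2 - 2*r - 8) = r*(r - 4)*(r + 2)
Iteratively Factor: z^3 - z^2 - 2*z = (z + 1)*(z^2 - 2*z) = (z - 2)*(z + 1)*(z)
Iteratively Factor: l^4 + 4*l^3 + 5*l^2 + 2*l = (l + 1)*(l^3 + 3*l^2 + 2*l) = (l + 1)*(l + 2)*(l^2 + l) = (l + 1)^2*(l + 2)*(l)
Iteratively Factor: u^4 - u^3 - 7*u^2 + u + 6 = (u - 1)*(u^3 - 7*u - 6) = (u - 1)*(u + 2)*(u^2 - 2*u - 3) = (u - 3)*(u - 1)*(u + 2)*(u + 1)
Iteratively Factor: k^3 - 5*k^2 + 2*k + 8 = (k - 2)*(k^2 - 3*k - 4) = (k - 2)*(k + 1)*(k - 4)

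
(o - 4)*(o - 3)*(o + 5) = o^3 - 2*o^2 - 23*o + 60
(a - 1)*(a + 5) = a^2 + 4*a - 5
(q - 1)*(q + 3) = q^2 + 2*q - 3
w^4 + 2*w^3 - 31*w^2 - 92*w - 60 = (w - 6)*(w + 1)*(w + 2)*(w + 5)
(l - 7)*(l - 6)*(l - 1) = l^3 - 14*l^2 + 55*l - 42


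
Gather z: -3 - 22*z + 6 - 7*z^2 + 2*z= -7*z^2 - 20*z + 3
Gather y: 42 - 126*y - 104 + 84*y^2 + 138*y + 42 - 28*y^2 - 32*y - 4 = 56*y^2 - 20*y - 24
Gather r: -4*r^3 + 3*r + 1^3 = -4*r^3 + 3*r + 1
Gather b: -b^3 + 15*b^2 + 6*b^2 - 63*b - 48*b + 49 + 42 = -b^3 + 21*b^2 - 111*b + 91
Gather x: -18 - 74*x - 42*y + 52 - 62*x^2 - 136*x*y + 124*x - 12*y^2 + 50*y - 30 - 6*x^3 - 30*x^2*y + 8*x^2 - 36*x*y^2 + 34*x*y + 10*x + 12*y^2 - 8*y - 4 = -6*x^3 + x^2*(-30*y - 54) + x*(-36*y^2 - 102*y + 60)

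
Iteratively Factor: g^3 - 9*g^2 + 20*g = (g - 4)*(g^2 - 5*g) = (g - 5)*(g - 4)*(g)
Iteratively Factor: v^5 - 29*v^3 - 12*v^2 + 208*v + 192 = (v + 1)*(v^4 - v^3 - 28*v^2 + 16*v + 192) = (v - 4)*(v + 1)*(v^3 + 3*v^2 - 16*v - 48) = (v - 4)*(v + 1)*(v + 3)*(v^2 - 16) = (v - 4)*(v + 1)*(v + 3)*(v + 4)*(v - 4)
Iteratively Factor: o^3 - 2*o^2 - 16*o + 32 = (o + 4)*(o^2 - 6*o + 8) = (o - 4)*(o + 4)*(o - 2)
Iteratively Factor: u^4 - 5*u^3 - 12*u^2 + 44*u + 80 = (u - 4)*(u^3 - u^2 - 16*u - 20) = (u - 4)*(u + 2)*(u^2 - 3*u - 10) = (u - 4)*(u + 2)^2*(u - 5)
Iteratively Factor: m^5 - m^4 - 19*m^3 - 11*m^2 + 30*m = (m + 2)*(m^4 - 3*m^3 - 13*m^2 + 15*m) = (m + 2)*(m + 3)*(m^3 - 6*m^2 + 5*m) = (m - 5)*(m + 2)*(m + 3)*(m^2 - m) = (m - 5)*(m - 1)*(m + 2)*(m + 3)*(m)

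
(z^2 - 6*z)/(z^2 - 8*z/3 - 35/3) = 3*z*(6 - z)/(-3*z^2 + 8*z + 35)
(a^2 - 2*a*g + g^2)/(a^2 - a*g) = (a - g)/a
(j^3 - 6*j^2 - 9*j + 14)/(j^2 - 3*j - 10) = (j^2 - 8*j + 7)/(j - 5)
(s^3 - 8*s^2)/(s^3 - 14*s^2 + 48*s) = s/(s - 6)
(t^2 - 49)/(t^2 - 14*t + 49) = (t + 7)/(t - 7)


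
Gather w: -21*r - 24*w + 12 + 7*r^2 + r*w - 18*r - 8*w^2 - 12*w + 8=7*r^2 - 39*r - 8*w^2 + w*(r - 36) + 20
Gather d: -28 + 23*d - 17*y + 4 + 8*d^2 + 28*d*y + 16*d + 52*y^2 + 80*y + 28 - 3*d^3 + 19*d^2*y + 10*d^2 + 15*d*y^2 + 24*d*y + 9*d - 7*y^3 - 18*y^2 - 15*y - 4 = -3*d^3 + d^2*(19*y + 18) + d*(15*y^2 + 52*y + 48) - 7*y^3 + 34*y^2 + 48*y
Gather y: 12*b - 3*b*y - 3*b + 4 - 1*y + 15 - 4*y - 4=9*b + y*(-3*b - 5) + 15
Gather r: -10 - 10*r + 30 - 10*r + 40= 60 - 20*r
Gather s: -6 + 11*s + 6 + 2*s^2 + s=2*s^2 + 12*s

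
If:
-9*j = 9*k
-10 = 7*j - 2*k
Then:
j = -10/9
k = 10/9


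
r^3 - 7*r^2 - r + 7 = (r - 7)*(r - 1)*(r + 1)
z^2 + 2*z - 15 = (z - 3)*(z + 5)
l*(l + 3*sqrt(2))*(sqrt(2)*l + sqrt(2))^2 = 2*l^4 + 4*l^3 + 6*sqrt(2)*l^3 + 2*l^2 + 12*sqrt(2)*l^2 + 6*sqrt(2)*l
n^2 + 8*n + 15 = (n + 3)*(n + 5)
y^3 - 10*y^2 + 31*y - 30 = (y - 5)*(y - 3)*(y - 2)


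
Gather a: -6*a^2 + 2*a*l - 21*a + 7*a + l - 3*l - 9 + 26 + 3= -6*a^2 + a*(2*l - 14) - 2*l + 20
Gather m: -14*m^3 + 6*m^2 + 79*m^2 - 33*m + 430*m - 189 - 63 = -14*m^3 + 85*m^2 + 397*m - 252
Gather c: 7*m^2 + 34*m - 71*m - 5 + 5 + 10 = 7*m^2 - 37*m + 10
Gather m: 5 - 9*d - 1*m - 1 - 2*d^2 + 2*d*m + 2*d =-2*d^2 - 7*d + m*(2*d - 1) + 4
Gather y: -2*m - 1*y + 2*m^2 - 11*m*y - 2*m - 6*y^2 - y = 2*m^2 - 4*m - 6*y^2 + y*(-11*m - 2)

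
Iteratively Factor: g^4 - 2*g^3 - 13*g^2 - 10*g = (g + 2)*(g^3 - 4*g^2 - 5*g) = (g + 1)*(g + 2)*(g^2 - 5*g) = g*(g + 1)*(g + 2)*(g - 5)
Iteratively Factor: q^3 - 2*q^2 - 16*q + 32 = (q + 4)*(q^2 - 6*q + 8) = (q - 4)*(q + 4)*(q - 2)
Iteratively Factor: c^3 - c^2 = (c - 1)*(c^2) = c*(c - 1)*(c)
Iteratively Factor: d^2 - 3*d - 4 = (d + 1)*(d - 4)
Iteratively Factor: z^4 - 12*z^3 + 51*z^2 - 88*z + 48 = (z - 4)*(z^3 - 8*z^2 + 19*z - 12) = (z - 4)^2*(z^2 - 4*z + 3) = (z - 4)^2*(z - 1)*(z - 3)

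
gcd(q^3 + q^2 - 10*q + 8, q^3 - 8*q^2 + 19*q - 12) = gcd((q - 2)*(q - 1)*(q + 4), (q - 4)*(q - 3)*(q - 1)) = q - 1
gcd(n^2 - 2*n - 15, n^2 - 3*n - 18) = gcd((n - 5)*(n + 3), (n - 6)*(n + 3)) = n + 3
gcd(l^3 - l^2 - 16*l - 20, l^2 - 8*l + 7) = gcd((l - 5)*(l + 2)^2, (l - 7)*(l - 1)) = 1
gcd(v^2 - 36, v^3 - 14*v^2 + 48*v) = v - 6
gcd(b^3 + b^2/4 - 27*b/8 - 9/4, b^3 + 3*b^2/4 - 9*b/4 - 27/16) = b^2 + 9*b/4 + 9/8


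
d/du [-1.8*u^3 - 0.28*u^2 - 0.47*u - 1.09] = -5.4*u^2 - 0.56*u - 0.47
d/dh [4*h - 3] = 4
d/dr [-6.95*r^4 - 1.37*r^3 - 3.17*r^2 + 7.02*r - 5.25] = -27.8*r^3 - 4.11*r^2 - 6.34*r + 7.02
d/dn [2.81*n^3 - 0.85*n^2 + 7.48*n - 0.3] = 8.43*n^2 - 1.7*n + 7.48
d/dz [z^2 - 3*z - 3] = 2*z - 3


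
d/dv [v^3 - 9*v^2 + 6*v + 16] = 3*v^2 - 18*v + 6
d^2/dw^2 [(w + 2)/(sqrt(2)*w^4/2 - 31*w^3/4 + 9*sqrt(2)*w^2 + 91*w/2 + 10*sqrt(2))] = 8*((w + 2)*(8*sqrt(2)*w^3 - 93*w^2 + 72*sqrt(2)*w + 182)^2 + (-8*sqrt(2)*w^3 + 93*w^2 - 72*sqrt(2)*w - 3*(w + 2)*(4*sqrt(2)*w^2 - 31*w + 12*sqrt(2)) - 182)*(2*sqrt(2)*w^4 - 31*w^3 + 36*sqrt(2)*w^2 + 182*w + 40*sqrt(2)))/(2*sqrt(2)*w^4 - 31*w^3 + 36*sqrt(2)*w^2 + 182*w + 40*sqrt(2))^3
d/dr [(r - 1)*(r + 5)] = 2*r + 4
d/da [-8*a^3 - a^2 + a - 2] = -24*a^2 - 2*a + 1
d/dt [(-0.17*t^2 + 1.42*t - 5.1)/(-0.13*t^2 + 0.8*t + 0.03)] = (0.0486*t^2 - 1.3362*t + 4.1226)/(0.0169*t^4 - 0.208*t^3 + 0.6322*t^2 + 0.048*t + 0.0009)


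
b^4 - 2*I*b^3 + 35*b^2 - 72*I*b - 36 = (b - 6*I)*(b - I)^2*(b + 6*I)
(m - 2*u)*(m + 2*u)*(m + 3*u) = m^3 + 3*m^2*u - 4*m*u^2 - 12*u^3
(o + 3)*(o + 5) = o^2 + 8*o + 15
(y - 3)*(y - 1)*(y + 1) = y^3 - 3*y^2 - y + 3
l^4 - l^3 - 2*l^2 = l^2*(l - 2)*(l + 1)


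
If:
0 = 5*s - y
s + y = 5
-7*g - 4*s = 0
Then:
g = -10/21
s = 5/6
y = 25/6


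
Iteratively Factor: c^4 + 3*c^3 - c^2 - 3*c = (c + 3)*(c^3 - c) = (c + 1)*(c + 3)*(c^2 - c) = c*(c + 1)*(c + 3)*(c - 1)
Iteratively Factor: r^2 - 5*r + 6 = (r - 2)*(r - 3)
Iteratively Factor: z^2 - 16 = (z - 4)*(z + 4)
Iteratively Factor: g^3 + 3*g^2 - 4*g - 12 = (g - 2)*(g^2 + 5*g + 6) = (g - 2)*(g + 2)*(g + 3)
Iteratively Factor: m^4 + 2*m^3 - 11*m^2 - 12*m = (m + 4)*(m^3 - 2*m^2 - 3*m) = (m + 1)*(m + 4)*(m^2 - 3*m) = (m - 3)*(m + 1)*(m + 4)*(m)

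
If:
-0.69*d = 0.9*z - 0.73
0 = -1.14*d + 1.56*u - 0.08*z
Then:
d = 1.05797101449275 - 1.30434782608696*z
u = 0.773132664437012 - 0.901895206243032*z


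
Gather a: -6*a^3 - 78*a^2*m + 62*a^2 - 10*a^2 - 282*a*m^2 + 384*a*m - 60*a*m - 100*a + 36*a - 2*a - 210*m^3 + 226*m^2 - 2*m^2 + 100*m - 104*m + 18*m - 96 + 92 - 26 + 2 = -6*a^3 + a^2*(52 - 78*m) + a*(-282*m^2 + 324*m - 66) - 210*m^3 + 224*m^2 + 14*m - 28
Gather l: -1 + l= l - 1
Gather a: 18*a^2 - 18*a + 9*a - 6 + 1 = 18*a^2 - 9*a - 5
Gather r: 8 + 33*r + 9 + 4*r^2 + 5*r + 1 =4*r^2 + 38*r + 18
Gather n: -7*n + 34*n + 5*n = 32*n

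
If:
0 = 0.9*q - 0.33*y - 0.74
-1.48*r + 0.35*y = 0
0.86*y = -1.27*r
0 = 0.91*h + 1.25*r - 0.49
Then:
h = 0.54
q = 0.82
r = 0.00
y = 0.00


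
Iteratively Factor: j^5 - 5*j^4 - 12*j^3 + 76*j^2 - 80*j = (j - 5)*(j^4 - 12*j^2 + 16*j) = (j - 5)*(j - 2)*(j^3 + 2*j^2 - 8*j) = (j - 5)*(j - 2)*(j + 4)*(j^2 - 2*j) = j*(j - 5)*(j - 2)*(j + 4)*(j - 2)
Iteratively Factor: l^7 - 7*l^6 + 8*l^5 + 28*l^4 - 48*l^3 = (l - 3)*(l^6 - 4*l^5 - 4*l^4 + 16*l^3) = (l - 3)*(l + 2)*(l^5 - 6*l^4 + 8*l^3) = l*(l - 3)*(l + 2)*(l^4 - 6*l^3 + 8*l^2) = l*(l - 3)*(l - 2)*(l + 2)*(l^3 - 4*l^2) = l^2*(l - 3)*(l - 2)*(l + 2)*(l^2 - 4*l) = l^2*(l - 4)*(l - 3)*(l - 2)*(l + 2)*(l)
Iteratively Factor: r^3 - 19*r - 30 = (r + 3)*(r^2 - 3*r - 10) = (r - 5)*(r + 3)*(r + 2)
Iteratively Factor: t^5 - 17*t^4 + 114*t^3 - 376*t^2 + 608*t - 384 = (t - 4)*(t^4 - 13*t^3 + 62*t^2 - 128*t + 96) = (t - 4)*(t - 2)*(t^3 - 11*t^2 + 40*t - 48) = (t - 4)^2*(t - 2)*(t^2 - 7*t + 12) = (t - 4)^3*(t - 2)*(t - 3)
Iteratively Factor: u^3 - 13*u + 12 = (u - 3)*(u^2 + 3*u - 4) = (u - 3)*(u + 4)*(u - 1)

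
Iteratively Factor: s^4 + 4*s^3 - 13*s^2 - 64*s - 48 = (s + 4)*(s^3 - 13*s - 12) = (s + 1)*(s + 4)*(s^2 - s - 12) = (s + 1)*(s + 3)*(s + 4)*(s - 4)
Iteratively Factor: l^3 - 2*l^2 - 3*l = (l - 3)*(l^2 + l) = (l - 3)*(l + 1)*(l)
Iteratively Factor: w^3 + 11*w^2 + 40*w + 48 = (w + 4)*(w^2 + 7*w + 12) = (w + 4)^2*(w + 3)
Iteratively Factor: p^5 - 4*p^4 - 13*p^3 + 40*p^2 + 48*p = (p)*(p^4 - 4*p^3 - 13*p^2 + 40*p + 48) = p*(p + 3)*(p^3 - 7*p^2 + 8*p + 16) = p*(p - 4)*(p + 3)*(p^2 - 3*p - 4) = p*(p - 4)^2*(p + 3)*(p + 1)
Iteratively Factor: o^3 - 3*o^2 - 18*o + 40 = (o + 4)*(o^2 - 7*o + 10) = (o - 2)*(o + 4)*(o - 5)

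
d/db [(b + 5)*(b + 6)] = 2*b + 11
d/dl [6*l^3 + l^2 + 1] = 2*l*(9*l + 1)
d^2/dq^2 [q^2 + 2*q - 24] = 2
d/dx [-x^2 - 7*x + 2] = -2*x - 7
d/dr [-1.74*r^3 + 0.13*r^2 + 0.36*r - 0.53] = -5.22*r^2 + 0.26*r + 0.36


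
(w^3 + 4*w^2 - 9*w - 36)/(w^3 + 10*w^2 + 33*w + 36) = (w - 3)/(w + 3)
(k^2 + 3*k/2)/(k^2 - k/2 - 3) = k/(k - 2)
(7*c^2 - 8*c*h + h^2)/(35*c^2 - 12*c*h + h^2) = (c - h)/(5*c - h)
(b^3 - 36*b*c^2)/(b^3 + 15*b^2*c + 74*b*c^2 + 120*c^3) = b*(b - 6*c)/(b^2 + 9*b*c + 20*c^2)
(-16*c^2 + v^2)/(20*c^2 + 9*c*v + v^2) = (-4*c + v)/(5*c + v)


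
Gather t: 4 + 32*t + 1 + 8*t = 40*t + 5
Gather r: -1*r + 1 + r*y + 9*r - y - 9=r*(y + 8) - y - 8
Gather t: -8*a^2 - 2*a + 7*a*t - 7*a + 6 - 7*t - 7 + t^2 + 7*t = -8*a^2 + 7*a*t - 9*a + t^2 - 1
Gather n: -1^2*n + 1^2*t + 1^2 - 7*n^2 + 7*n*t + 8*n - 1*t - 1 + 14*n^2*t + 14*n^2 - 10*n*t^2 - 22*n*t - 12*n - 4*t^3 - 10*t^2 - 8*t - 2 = n^2*(14*t + 7) + n*(-10*t^2 - 15*t - 5) - 4*t^3 - 10*t^2 - 8*t - 2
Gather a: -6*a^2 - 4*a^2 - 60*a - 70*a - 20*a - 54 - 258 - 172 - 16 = -10*a^2 - 150*a - 500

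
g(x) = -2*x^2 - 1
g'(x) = -4*x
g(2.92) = -18.05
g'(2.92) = -11.68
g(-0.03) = -1.00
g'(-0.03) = 0.12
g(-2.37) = -12.23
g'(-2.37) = 9.48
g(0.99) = -2.96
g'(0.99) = -3.96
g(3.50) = -25.50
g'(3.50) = -14.00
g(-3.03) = -19.36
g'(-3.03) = 12.12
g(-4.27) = -37.47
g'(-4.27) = 17.08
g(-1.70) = -6.78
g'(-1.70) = 6.80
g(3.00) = -19.00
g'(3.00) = -12.00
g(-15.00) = -451.00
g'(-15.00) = 60.00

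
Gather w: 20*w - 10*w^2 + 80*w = -10*w^2 + 100*w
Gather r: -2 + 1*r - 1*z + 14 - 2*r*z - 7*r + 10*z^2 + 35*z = r*(-2*z - 6) + 10*z^2 + 34*z + 12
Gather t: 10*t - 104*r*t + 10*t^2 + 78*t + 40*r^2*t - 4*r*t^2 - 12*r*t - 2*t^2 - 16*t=t^2*(8 - 4*r) + t*(40*r^2 - 116*r + 72)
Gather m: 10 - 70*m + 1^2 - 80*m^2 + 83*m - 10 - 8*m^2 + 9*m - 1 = -88*m^2 + 22*m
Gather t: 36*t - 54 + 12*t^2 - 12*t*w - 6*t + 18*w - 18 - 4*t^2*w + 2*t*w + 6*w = t^2*(12 - 4*w) + t*(30 - 10*w) + 24*w - 72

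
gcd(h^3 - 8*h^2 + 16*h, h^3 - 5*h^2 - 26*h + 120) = h - 4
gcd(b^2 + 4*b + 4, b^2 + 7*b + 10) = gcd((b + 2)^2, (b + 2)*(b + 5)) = b + 2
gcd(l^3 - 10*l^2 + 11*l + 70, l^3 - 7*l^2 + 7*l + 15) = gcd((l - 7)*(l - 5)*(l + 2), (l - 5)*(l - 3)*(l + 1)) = l - 5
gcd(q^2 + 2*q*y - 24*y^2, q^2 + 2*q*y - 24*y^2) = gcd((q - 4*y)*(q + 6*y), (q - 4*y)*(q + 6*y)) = -q^2 - 2*q*y + 24*y^2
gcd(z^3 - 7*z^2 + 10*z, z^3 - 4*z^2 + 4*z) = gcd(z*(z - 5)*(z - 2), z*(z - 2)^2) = z^2 - 2*z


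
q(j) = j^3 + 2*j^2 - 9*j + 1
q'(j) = 3*j^2 + 4*j - 9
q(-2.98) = 19.12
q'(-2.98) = 5.72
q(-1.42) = 14.95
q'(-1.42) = -8.63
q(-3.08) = 18.47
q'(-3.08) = 7.14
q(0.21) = -0.79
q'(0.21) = -8.03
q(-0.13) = 2.20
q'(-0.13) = -9.47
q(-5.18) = -37.71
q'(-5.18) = 50.78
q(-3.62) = 12.35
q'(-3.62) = 15.83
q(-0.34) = 4.25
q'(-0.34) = -10.01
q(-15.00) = -2789.00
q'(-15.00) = 606.00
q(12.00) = 1909.00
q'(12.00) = 471.00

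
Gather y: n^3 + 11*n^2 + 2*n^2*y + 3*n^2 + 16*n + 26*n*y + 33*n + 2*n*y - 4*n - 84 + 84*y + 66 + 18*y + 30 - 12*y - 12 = n^3 + 14*n^2 + 45*n + y*(2*n^2 + 28*n + 90)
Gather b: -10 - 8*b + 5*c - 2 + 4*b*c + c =b*(4*c - 8) + 6*c - 12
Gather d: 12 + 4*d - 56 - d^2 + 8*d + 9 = -d^2 + 12*d - 35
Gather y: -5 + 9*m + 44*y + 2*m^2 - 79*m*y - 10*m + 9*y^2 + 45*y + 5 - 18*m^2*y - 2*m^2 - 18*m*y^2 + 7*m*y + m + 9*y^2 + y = y^2*(18 - 18*m) + y*(-18*m^2 - 72*m + 90)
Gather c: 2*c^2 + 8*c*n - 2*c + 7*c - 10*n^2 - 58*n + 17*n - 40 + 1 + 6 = 2*c^2 + c*(8*n + 5) - 10*n^2 - 41*n - 33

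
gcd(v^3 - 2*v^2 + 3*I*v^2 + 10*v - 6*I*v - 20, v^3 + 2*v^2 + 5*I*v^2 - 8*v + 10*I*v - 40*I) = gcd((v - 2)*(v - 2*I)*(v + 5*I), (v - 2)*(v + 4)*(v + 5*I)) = v^2 + v*(-2 + 5*I) - 10*I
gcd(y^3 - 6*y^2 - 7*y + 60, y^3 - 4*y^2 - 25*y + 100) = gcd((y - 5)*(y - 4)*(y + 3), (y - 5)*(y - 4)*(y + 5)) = y^2 - 9*y + 20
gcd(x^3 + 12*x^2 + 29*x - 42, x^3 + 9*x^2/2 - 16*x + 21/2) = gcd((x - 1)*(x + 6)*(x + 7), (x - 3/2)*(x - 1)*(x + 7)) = x^2 + 6*x - 7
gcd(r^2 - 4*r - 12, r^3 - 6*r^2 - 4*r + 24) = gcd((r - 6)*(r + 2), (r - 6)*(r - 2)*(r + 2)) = r^2 - 4*r - 12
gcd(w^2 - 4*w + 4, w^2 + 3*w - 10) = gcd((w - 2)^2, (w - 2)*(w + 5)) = w - 2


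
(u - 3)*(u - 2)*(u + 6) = u^3 + u^2 - 24*u + 36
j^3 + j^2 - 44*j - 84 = (j - 7)*(j + 2)*(j + 6)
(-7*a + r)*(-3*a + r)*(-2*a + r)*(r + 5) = -42*a^3*r - 210*a^3 + 41*a^2*r^2 + 205*a^2*r - 12*a*r^3 - 60*a*r^2 + r^4 + 5*r^3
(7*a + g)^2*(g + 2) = 49*a^2*g + 98*a^2 + 14*a*g^2 + 28*a*g + g^3 + 2*g^2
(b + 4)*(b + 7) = b^2 + 11*b + 28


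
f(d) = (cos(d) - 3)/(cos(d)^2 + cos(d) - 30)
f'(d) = (2*sin(d)*cos(d) + sin(d))*(cos(d) - 3)/(cos(d)^2 + cos(d) - 30)^2 - sin(d)/(cos(d)^2 + cos(d) - 30)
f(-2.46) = 0.13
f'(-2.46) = -0.02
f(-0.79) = 0.08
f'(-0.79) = -0.02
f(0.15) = 0.07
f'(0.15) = 0.00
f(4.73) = 0.10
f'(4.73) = -0.03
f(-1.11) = 0.09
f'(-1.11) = -0.03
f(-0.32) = 0.07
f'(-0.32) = -0.01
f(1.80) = 0.11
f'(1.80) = 0.03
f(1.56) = 0.10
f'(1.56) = 0.03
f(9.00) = 0.13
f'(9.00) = 0.02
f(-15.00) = 0.12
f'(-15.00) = -0.02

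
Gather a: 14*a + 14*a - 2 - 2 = 28*a - 4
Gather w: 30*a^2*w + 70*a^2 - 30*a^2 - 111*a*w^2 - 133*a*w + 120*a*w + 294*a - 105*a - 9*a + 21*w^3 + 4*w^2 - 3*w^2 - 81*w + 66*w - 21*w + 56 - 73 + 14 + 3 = 40*a^2 + 180*a + 21*w^3 + w^2*(1 - 111*a) + w*(30*a^2 - 13*a - 36)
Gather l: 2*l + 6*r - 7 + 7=2*l + 6*r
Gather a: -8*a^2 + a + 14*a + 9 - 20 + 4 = -8*a^2 + 15*a - 7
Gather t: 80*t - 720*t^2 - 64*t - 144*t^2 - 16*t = -864*t^2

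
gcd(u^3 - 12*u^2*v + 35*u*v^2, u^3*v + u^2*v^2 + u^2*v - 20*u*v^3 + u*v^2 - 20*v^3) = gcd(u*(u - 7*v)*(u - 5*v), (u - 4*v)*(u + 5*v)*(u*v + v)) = 1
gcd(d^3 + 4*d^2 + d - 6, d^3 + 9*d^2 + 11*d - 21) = d^2 + 2*d - 3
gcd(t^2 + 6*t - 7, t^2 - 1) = t - 1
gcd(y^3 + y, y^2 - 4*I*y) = y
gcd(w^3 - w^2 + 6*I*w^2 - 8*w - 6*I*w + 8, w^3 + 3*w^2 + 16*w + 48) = w + 4*I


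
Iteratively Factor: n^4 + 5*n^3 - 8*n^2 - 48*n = (n + 4)*(n^3 + n^2 - 12*n) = n*(n + 4)*(n^2 + n - 12) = n*(n + 4)^2*(n - 3)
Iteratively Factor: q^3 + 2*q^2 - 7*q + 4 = (q - 1)*(q^2 + 3*q - 4) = (q - 1)*(q + 4)*(q - 1)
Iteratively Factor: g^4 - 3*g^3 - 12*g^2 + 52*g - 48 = (g - 2)*(g^3 - g^2 - 14*g + 24) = (g - 2)*(g + 4)*(g^2 - 5*g + 6) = (g - 3)*(g - 2)*(g + 4)*(g - 2)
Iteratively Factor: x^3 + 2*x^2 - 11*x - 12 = (x + 4)*(x^2 - 2*x - 3) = (x + 1)*(x + 4)*(x - 3)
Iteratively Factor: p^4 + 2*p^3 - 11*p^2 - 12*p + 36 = (p - 2)*(p^3 + 4*p^2 - 3*p - 18) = (p - 2)^2*(p^2 + 6*p + 9) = (p - 2)^2*(p + 3)*(p + 3)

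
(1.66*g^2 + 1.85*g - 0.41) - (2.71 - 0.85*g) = 1.66*g^2 + 2.7*g - 3.12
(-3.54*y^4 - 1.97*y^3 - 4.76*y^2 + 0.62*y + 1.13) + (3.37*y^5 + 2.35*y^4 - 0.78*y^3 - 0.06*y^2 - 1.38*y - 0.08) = 3.37*y^5 - 1.19*y^4 - 2.75*y^3 - 4.82*y^2 - 0.76*y + 1.05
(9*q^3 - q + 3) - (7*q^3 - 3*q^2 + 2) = 2*q^3 + 3*q^2 - q + 1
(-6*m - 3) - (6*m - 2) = -12*m - 1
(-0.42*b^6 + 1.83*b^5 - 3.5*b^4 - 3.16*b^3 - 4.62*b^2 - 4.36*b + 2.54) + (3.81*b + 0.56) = -0.42*b^6 + 1.83*b^5 - 3.5*b^4 - 3.16*b^3 - 4.62*b^2 - 0.55*b + 3.1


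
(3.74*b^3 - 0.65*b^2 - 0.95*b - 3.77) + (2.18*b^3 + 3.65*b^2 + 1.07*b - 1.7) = 5.92*b^3 + 3.0*b^2 + 0.12*b - 5.47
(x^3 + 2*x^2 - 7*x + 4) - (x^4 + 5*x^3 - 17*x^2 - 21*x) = -x^4 - 4*x^3 + 19*x^2 + 14*x + 4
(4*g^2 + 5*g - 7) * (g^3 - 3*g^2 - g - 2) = 4*g^5 - 7*g^4 - 26*g^3 + 8*g^2 - 3*g + 14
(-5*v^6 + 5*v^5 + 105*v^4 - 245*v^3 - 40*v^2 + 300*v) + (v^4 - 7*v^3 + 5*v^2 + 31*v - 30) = -5*v^6 + 5*v^5 + 106*v^4 - 252*v^3 - 35*v^2 + 331*v - 30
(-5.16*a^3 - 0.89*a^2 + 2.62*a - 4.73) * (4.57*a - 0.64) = -23.5812*a^4 - 0.7649*a^3 + 12.543*a^2 - 23.2929*a + 3.0272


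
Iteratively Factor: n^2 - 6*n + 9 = (n - 3)*(n - 3)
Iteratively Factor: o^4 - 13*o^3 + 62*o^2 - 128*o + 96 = (o - 2)*(o^3 - 11*o^2 + 40*o - 48) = (o - 3)*(o - 2)*(o^2 - 8*o + 16) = (o - 4)*(o - 3)*(o - 2)*(o - 4)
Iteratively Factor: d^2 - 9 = (d - 3)*(d + 3)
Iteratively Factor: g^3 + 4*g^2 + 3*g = (g + 3)*(g^2 + g) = g*(g + 3)*(g + 1)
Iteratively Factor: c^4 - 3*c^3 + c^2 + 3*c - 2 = (c - 1)*(c^3 - 2*c^2 - c + 2) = (c - 2)*(c - 1)*(c^2 - 1) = (c - 2)*(c - 1)^2*(c + 1)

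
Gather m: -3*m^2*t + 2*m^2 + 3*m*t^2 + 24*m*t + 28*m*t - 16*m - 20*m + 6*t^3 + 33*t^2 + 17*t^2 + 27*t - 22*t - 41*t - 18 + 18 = m^2*(2 - 3*t) + m*(3*t^2 + 52*t - 36) + 6*t^3 + 50*t^2 - 36*t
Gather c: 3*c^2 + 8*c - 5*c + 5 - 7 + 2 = 3*c^2 + 3*c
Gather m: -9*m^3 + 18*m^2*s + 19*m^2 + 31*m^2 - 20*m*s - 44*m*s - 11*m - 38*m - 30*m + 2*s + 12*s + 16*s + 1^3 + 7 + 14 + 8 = -9*m^3 + m^2*(18*s + 50) + m*(-64*s - 79) + 30*s + 30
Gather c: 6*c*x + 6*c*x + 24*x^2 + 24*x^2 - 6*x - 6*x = 12*c*x + 48*x^2 - 12*x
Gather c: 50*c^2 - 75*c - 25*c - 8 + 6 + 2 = 50*c^2 - 100*c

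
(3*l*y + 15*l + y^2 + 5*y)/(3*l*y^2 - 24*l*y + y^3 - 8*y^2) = (y + 5)/(y*(y - 8))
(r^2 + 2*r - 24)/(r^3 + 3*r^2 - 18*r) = (r - 4)/(r*(r - 3))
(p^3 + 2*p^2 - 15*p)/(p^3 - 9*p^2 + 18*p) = (p + 5)/(p - 6)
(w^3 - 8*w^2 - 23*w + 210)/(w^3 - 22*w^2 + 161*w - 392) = (w^2 - w - 30)/(w^2 - 15*w + 56)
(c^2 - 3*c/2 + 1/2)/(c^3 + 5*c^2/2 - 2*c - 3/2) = (2*c - 1)/(2*c^2 + 7*c + 3)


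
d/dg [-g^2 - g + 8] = -2*g - 1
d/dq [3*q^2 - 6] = 6*q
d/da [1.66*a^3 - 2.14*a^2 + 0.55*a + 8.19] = 4.98*a^2 - 4.28*a + 0.55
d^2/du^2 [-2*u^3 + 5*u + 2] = -12*u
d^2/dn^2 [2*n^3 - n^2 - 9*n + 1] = 12*n - 2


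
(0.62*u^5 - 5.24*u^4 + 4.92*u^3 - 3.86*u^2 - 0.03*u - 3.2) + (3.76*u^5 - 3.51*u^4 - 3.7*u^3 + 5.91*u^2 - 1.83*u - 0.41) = 4.38*u^5 - 8.75*u^4 + 1.22*u^3 + 2.05*u^2 - 1.86*u - 3.61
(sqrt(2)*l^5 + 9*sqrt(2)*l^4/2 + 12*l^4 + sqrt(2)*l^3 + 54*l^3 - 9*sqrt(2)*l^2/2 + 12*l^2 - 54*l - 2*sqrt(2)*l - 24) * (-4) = -4*sqrt(2)*l^5 - 48*l^4 - 18*sqrt(2)*l^4 - 216*l^3 - 4*sqrt(2)*l^3 - 48*l^2 + 18*sqrt(2)*l^2 + 8*sqrt(2)*l + 216*l + 96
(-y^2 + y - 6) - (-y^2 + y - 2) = -4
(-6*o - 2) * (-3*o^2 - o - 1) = 18*o^3 + 12*o^2 + 8*o + 2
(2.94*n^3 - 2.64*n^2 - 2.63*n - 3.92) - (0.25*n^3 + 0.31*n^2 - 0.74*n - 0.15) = 2.69*n^3 - 2.95*n^2 - 1.89*n - 3.77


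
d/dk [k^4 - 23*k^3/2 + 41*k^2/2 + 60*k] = 4*k^3 - 69*k^2/2 + 41*k + 60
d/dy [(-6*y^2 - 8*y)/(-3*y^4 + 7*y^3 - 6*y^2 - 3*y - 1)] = 2*(-18*y^5 - 15*y^4 + 56*y^3 - 15*y^2 + 6*y + 4)/(9*y^8 - 42*y^7 + 85*y^6 - 66*y^5 + 22*y^3 + 21*y^2 + 6*y + 1)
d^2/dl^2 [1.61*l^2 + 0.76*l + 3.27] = 3.22000000000000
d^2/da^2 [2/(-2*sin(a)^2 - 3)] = 8*(4*sin(a)^4 - 12*sin(a)^2 + 3)/(4 - cos(2*a))^3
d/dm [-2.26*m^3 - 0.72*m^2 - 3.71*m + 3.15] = -6.78*m^2 - 1.44*m - 3.71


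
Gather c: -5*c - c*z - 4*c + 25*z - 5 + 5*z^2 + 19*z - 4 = c*(-z - 9) + 5*z^2 + 44*z - 9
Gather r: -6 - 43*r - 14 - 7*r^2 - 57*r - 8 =-7*r^2 - 100*r - 28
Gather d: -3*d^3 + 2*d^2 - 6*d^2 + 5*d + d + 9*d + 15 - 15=-3*d^3 - 4*d^2 + 15*d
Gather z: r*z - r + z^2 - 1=r*z - r + z^2 - 1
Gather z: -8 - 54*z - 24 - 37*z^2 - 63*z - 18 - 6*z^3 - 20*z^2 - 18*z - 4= -6*z^3 - 57*z^2 - 135*z - 54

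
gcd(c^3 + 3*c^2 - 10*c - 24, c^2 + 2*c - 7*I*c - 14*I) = c + 2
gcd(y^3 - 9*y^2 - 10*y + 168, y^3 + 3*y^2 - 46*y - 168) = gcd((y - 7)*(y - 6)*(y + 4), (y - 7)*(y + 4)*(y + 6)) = y^2 - 3*y - 28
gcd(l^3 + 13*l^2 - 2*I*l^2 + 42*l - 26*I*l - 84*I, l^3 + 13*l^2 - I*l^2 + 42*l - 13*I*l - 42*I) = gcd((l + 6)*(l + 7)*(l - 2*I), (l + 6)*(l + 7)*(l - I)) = l^2 + 13*l + 42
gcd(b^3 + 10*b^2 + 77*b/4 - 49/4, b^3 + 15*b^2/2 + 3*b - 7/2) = b^2 + 13*b/2 - 7/2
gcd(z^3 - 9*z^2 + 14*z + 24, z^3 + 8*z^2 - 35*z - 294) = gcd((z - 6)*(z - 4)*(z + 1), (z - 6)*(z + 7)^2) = z - 6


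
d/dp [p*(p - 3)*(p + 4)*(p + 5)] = 4*p^3 + 18*p^2 - 14*p - 60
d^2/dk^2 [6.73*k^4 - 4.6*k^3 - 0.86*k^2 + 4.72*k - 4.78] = 80.76*k^2 - 27.6*k - 1.72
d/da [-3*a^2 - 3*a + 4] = -6*a - 3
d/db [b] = 1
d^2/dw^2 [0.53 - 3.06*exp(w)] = -3.06*exp(w)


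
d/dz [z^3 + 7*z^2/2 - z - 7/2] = 3*z^2 + 7*z - 1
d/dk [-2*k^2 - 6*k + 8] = -4*k - 6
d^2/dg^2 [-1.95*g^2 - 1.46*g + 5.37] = -3.90000000000000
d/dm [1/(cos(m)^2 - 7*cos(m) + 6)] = (2*cos(m) - 7)*sin(m)/(cos(m)^2 - 7*cos(m) + 6)^2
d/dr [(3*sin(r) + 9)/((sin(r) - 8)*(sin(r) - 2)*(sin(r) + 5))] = 6*(-sin(r)^3 - 2*sin(r)^2 + 15*sin(r) + 91)*cos(r)/((sin(r) - 8)^2*(sin(r) - 2)^2*(sin(r) + 5)^2)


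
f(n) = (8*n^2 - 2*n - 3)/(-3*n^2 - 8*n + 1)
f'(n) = (6*n + 8)*(8*n^2 - 2*n - 3)/(-3*n^2 - 8*n + 1)^2 + (16*n - 2)/(-3*n^2 - 8*n + 1)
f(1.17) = -0.45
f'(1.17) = -0.80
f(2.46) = -1.10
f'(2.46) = -0.34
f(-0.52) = 0.05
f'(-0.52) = -2.32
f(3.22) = -1.32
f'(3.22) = -0.24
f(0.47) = 0.63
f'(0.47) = -3.62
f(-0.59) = 0.21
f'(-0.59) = -2.25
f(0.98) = -0.28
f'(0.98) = -1.01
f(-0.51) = 0.02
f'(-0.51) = -2.34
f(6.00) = -1.76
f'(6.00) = -0.11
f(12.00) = -2.13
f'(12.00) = -0.04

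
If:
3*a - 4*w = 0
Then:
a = 4*w/3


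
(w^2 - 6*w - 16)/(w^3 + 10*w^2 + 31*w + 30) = (w - 8)/(w^2 + 8*w + 15)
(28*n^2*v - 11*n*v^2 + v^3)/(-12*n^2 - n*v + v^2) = v*(-7*n + v)/(3*n + v)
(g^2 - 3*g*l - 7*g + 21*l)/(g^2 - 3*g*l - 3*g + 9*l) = (g - 7)/(g - 3)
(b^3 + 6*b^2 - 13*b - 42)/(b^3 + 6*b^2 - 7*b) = (b^2 - b - 6)/(b*(b - 1))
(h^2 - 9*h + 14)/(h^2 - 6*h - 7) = (h - 2)/(h + 1)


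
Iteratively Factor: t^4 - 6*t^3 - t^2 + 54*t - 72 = (t - 3)*(t^3 - 3*t^2 - 10*t + 24) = (t - 3)*(t - 2)*(t^2 - t - 12) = (t - 4)*(t - 3)*(t - 2)*(t + 3)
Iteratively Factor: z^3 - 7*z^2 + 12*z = (z - 3)*(z^2 - 4*z) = (z - 4)*(z - 3)*(z)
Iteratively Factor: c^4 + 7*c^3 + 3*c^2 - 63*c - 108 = (c - 3)*(c^3 + 10*c^2 + 33*c + 36) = (c - 3)*(c + 4)*(c^2 + 6*c + 9) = (c - 3)*(c + 3)*(c + 4)*(c + 3)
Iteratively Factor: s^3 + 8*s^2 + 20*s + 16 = (s + 4)*(s^2 + 4*s + 4) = (s + 2)*(s + 4)*(s + 2)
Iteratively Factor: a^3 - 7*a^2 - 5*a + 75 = (a - 5)*(a^2 - 2*a - 15) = (a - 5)^2*(a + 3)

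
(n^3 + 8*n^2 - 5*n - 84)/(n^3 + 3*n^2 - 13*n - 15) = (n^2 + 11*n + 28)/(n^2 + 6*n + 5)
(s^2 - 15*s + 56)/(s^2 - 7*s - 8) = (s - 7)/(s + 1)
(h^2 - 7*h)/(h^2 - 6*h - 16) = h*(7 - h)/(-h^2 + 6*h + 16)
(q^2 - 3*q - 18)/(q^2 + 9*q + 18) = (q - 6)/(q + 6)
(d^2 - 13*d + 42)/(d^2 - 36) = (d - 7)/(d + 6)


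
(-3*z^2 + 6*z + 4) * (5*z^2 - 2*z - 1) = -15*z^4 + 36*z^3 + 11*z^2 - 14*z - 4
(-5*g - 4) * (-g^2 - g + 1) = 5*g^3 + 9*g^2 - g - 4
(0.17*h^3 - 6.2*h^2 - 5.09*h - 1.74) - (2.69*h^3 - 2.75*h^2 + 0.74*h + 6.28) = -2.52*h^3 - 3.45*h^2 - 5.83*h - 8.02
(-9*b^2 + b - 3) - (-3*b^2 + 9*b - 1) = -6*b^2 - 8*b - 2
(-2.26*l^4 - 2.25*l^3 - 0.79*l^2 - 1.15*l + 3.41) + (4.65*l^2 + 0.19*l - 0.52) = -2.26*l^4 - 2.25*l^3 + 3.86*l^2 - 0.96*l + 2.89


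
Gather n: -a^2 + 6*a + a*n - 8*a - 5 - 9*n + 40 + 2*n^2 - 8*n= -a^2 - 2*a + 2*n^2 + n*(a - 17) + 35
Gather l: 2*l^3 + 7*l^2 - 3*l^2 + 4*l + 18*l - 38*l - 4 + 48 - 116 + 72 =2*l^3 + 4*l^2 - 16*l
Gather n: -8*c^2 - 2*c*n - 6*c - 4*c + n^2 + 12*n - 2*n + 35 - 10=-8*c^2 - 10*c + n^2 + n*(10 - 2*c) + 25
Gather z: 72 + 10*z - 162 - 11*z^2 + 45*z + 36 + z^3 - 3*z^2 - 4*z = z^3 - 14*z^2 + 51*z - 54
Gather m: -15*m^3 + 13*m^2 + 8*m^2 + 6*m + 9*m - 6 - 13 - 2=-15*m^3 + 21*m^2 + 15*m - 21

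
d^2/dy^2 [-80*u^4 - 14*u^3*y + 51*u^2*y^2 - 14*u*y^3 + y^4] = 102*u^2 - 84*u*y + 12*y^2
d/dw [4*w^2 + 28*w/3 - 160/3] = 8*w + 28/3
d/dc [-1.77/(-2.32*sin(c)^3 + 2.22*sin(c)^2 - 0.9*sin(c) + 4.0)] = (-12.3192*sin(c)^2 + 7.8588*sin(c) - 1.593)*cos(c)/(2.32*sin(c)^3 - 2.22*sin(c)^2 + 0.9*sin(c) - 4.0)^2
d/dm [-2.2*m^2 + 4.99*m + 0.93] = 4.99 - 4.4*m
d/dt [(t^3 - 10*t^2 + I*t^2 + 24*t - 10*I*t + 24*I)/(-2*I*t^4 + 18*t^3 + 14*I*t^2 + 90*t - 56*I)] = (-I*t^5 + t^4*(3 + 20*I) + t^3*(-140 - 67*I) + t^2*(505 - 320*I) + t*(840 + 1360*I) - 1752 + 280*I)/(2*t^7 + 38*I*t^6 - 228*t^5 - 300*I*t^4 - 1110*t^3 - 1362*I*t^2 - 3472*t + 1568*I)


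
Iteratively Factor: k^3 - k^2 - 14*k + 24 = (k - 2)*(k^2 + k - 12) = (k - 3)*(k - 2)*(k + 4)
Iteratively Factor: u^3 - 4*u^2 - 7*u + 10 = (u - 1)*(u^2 - 3*u - 10) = (u - 5)*(u - 1)*(u + 2)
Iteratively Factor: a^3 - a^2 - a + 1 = (a + 1)*(a^2 - 2*a + 1) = (a - 1)*(a + 1)*(a - 1)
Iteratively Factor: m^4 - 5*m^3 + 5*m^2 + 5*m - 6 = (m + 1)*(m^3 - 6*m^2 + 11*m - 6) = (m - 3)*(m + 1)*(m^2 - 3*m + 2) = (m - 3)*(m - 2)*(m + 1)*(m - 1)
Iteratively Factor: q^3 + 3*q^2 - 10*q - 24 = (q + 2)*(q^2 + q - 12) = (q - 3)*(q + 2)*(q + 4)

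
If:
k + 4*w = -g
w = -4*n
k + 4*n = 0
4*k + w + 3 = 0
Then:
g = 3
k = -3/5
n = 3/20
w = -3/5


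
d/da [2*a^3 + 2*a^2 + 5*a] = 6*a^2 + 4*a + 5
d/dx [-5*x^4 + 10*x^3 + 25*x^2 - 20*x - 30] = -20*x^3 + 30*x^2 + 50*x - 20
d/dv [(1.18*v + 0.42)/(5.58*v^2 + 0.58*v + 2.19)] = (-6.5844*v^2 - 4.6872*v + 2.3406)/(31.1364*v^4 + 6.4728*v^3 + 24.7768*v^2 + 2.5404*v + 4.7961)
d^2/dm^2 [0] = 0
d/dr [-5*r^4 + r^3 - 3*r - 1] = -20*r^3 + 3*r^2 - 3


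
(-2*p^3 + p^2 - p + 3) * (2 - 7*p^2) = 14*p^5 - 7*p^4 + 3*p^3 - 19*p^2 - 2*p + 6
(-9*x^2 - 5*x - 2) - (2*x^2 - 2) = -11*x^2 - 5*x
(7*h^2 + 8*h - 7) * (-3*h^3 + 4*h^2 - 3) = -21*h^5 + 4*h^4 + 53*h^3 - 49*h^2 - 24*h + 21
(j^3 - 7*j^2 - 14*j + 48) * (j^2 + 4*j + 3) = j^5 - 3*j^4 - 39*j^3 - 29*j^2 + 150*j + 144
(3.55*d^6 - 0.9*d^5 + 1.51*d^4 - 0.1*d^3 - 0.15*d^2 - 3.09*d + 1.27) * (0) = 0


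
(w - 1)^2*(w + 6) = w^3 + 4*w^2 - 11*w + 6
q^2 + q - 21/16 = (q - 3/4)*(q + 7/4)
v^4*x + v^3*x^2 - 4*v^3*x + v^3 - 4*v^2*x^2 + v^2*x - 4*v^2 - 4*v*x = v*(v - 4)*(v + x)*(v*x + 1)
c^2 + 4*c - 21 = (c - 3)*(c + 7)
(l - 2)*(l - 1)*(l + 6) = l^3 + 3*l^2 - 16*l + 12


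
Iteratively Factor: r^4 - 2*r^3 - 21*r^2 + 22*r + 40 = (r - 2)*(r^3 - 21*r - 20) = (r - 2)*(r + 4)*(r^2 - 4*r - 5) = (r - 2)*(r + 1)*(r + 4)*(r - 5)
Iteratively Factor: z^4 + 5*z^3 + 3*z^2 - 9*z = (z + 3)*(z^3 + 2*z^2 - 3*z) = (z + 3)^2*(z^2 - z) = z*(z + 3)^2*(z - 1)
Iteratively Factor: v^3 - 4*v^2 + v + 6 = (v - 2)*(v^2 - 2*v - 3) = (v - 2)*(v + 1)*(v - 3)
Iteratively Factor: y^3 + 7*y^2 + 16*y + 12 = (y + 2)*(y^2 + 5*y + 6) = (y + 2)^2*(y + 3)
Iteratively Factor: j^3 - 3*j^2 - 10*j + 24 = (j + 3)*(j^2 - 6*j + 8) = (j - 2)*(j + 3)*(j - 4)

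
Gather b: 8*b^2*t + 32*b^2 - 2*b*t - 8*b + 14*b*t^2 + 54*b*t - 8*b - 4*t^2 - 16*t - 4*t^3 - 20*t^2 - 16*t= b^2*(8*t + 32) + b*(14*t^2 + 52*t - 16) - 4*t^3 - 24*t^2 - 32*t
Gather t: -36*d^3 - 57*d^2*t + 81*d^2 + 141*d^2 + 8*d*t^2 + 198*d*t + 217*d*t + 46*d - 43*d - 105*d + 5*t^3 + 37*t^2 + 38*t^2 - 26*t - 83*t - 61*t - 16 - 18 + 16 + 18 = -36*d^3 + 222*d^2 - 102*d + 5*t^3 + t^2*(8*d + 75) + t*(-57*d^2 + 415*d - 170)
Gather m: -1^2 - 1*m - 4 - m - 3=-2*m - 8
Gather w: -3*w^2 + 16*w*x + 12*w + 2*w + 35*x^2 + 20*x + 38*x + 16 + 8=-3*w^2 + w*(16*x + 14) + 35*x^2 + 58*x + 24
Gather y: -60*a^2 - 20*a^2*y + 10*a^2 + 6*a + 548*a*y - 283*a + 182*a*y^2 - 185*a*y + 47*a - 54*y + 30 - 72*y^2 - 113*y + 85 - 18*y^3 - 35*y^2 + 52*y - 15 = -50*a^2 - 230*a - 18*y^3 + y^2*(182*a - 107) + y*(-20*a^2 + 363*a - 115) + 100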